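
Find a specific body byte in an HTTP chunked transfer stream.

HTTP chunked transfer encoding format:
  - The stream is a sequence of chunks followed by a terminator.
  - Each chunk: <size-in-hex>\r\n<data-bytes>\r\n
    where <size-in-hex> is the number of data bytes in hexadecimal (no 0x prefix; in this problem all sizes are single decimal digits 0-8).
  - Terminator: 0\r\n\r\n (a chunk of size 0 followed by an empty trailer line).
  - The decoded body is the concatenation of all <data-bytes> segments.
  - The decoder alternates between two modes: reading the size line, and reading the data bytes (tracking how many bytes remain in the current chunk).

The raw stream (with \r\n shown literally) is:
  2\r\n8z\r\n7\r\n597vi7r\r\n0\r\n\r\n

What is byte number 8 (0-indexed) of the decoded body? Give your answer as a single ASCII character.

Chunk 1: stream[0..1]='2' size=0x2=2, data at stream[3..5]='8z' -> body[0..2], body so far='8z'
Chunk 2: stream[7..8]='7' size=0x7=7, data at stream[10..17]='597vi7r' -> body[2..9], body so far='8z597vi7r'
Chunk 3: stream[19..20]='0' size=0 (terminator). Final body='8z597vi7r' (9 bytes)
Body byte 8 = 'r'

Answer: r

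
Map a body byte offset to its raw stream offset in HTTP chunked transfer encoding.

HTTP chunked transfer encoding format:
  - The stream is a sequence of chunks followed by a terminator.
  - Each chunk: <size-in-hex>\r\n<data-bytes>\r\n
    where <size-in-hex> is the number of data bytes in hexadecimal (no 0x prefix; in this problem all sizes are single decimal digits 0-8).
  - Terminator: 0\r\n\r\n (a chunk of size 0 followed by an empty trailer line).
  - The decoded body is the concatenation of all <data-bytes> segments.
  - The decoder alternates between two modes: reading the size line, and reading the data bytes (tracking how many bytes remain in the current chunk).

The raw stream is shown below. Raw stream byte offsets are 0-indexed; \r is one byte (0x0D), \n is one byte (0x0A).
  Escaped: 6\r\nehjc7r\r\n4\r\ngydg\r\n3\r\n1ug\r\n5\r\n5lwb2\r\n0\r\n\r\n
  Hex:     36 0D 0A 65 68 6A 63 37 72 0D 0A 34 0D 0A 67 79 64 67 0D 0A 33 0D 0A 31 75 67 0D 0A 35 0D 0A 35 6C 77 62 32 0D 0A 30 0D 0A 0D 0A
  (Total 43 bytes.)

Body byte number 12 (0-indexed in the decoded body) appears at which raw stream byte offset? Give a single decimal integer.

Answer: 25

Derivation:
Chunk 1: stream[0..1]='6' size=0x6=6, data at stream[3..9]='ehjc7r' -> body[0..6], body so far='ehjc7r'
Chunk 2: stream[11..12]='4' size=0x4=4, data at stream[14..18]='gydg' -> body[6..10], body so far='ehjc7rgydg'
Chunk 3: stream[20..21]='3' size=0x3=3, data at stream[23..26]='1ug' -> body[10..13], body so far='ehjc7rgydg1ug'
Chunk 4: stream[28..29]='5' size=0x5=5, data at stream[31..36]='5lwb2' -> body[13..18], body so far='ehjc7rgydg1ug5lwb2'
Chunk 5: stream[38..39]='0' size=0 (terminator). Final body='ehjc7rgydg1ug5lwb2' (18 bytes)
Body byte 12 at stream offset 25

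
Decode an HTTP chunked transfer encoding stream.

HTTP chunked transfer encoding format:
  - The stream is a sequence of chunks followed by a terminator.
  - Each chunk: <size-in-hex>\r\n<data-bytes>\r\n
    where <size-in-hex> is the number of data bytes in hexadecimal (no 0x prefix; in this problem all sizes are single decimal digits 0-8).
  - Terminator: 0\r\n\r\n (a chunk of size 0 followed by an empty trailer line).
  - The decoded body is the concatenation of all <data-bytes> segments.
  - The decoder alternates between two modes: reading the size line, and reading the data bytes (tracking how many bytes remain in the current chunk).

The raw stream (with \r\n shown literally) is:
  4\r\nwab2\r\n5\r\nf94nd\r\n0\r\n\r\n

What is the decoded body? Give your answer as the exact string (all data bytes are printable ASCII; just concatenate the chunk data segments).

Chunk 1: stream[0..1]='4' size=0x4=4, data at stream[3..7]='wab2' -> body[0..4], body so far='wab2'
Chunk 2: stream[9..10]='5' size=0x5=5, data at stream[12..17]='f94nd' -> body[4..9], body so far='wab2f94nd'
Chunk 3: stream[19..20]='0' size=0 (terminator). Final body='wab2f94nd' (9 bytes)

Answer: wab2f94nd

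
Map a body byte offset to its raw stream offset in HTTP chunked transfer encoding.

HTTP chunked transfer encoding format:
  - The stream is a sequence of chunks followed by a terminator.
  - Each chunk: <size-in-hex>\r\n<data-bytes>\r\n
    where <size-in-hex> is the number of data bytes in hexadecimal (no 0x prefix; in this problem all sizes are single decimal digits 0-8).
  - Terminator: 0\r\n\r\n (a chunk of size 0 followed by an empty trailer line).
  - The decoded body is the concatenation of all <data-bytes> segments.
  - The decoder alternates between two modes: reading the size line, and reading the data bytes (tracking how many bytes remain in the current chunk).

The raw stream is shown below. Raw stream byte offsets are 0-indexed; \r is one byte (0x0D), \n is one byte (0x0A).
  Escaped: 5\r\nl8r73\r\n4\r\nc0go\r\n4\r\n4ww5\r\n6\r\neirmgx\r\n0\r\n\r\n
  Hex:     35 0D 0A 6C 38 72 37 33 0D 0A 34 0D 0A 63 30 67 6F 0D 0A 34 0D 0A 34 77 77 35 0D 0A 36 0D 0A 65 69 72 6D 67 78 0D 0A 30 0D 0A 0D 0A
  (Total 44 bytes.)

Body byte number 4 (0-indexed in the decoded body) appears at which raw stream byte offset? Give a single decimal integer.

Answer: 7

Derivation:
Chunk 1: stream[0..1]='5' size=0x5=5, data at stream[3..8]='l8r73' -> body[0..5], body so far='l8r73'
Chunk 2: stream[10..11]='4' size=0x4=4, data at stream[13..17]='c0go' -> body[5..9], body so far='l8r73c0go'
Chunk 3: stream[19..20]='4' size=0x4=4, data at stream[22..26]='4ww5' -> body[9..13], body so far='l8r73c0go4ww5'
Chunk 4: stream[28..29]='6' size=0x6=6, data at stream[31..37]='eirmgx' -> body[13..19], body so far='l8r73c0go4ww5eirmgx'
Chunk 5: stream[39..40]='0' size=0 (terminator). Final body='l8r73c0go4ww5eirmgx' (19 bytes)
Body byte 4 at stream offset 7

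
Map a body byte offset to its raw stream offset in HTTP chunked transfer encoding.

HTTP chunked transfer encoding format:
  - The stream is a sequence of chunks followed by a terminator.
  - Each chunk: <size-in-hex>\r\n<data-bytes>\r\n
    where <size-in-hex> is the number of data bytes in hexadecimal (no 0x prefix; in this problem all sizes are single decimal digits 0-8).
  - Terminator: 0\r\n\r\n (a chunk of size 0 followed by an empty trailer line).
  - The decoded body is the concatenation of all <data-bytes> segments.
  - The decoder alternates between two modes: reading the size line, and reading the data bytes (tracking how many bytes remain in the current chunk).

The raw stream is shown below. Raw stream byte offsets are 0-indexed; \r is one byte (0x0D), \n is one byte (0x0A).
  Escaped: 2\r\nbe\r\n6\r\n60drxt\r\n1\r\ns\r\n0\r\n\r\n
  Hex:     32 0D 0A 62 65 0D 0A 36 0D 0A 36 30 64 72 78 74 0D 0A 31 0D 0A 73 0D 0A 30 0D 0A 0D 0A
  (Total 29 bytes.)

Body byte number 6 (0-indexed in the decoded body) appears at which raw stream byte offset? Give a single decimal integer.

Chunk 1: stream[0..1]='2' size=0x2=2, data at stream[3..5]='be' -> body[0..2], body so far='be'
Chunk 2: stream[7..8]='6' size=0x6=6, data at stream[10..16]='60drxt' -> body[2..8], body so far='be60drxt'
Chunk 3: stream[18..19]='1' size=0x1=1, data at stream[21..22]='s' -> body[8..9], body so far='be60drxts'
Chunk 4: stream[24..25]='0' size=0 (terminator). Final body='be60drxts' (9 bytes)
Body byte 6 at stream offset 14

Answer: 14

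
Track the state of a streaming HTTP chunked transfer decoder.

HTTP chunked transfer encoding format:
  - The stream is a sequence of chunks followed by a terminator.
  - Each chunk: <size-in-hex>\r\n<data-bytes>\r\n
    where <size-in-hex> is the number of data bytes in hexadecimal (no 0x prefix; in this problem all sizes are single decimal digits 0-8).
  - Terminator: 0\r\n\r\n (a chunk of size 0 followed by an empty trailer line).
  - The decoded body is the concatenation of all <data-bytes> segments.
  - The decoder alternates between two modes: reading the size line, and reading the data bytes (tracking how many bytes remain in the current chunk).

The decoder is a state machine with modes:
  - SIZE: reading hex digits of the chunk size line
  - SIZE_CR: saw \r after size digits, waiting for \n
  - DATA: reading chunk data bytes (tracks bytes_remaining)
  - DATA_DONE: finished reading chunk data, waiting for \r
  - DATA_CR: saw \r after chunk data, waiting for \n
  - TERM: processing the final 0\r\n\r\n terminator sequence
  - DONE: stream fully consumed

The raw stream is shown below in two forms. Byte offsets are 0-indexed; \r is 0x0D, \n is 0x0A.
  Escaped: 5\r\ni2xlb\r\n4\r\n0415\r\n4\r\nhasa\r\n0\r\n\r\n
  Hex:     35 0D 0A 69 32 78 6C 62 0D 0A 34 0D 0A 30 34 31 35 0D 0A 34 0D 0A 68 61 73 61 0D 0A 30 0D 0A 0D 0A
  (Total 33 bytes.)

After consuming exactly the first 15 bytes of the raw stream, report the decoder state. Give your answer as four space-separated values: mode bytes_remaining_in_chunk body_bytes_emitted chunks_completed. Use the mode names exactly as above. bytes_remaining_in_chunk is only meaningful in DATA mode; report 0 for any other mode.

Answer: DATA 2 7 1

Derivation:
Byte 0 = '5': mode=SIZE remaining=0 emitted=0 chunks_done=0
Byte 1 = 0x0D: mode=SIZE_CR remaining=0 emitted=0 chunks_done=0
Byte 2 = 0x0A: mode=DATA remaining=5 emitted=0 chunks_done=0
Byte 3 = 'i': mode=DATA remaining=4 emitted=1 chunks_done=0
Byte 4 = '2': mode=DATA remaining=3 emitted=2 chunks_done=0
Byte 5 = 'x': mode=DATA remaining=2 emitted=3 chunks_done=0
Byte 6 = 'l': mode=DATA remaining=1 emitted=4 chunks_done=0
Byte 7 = 'b': mode=DATA_DONE remaining=0 emitted=5 chunks_done=0
Byte 8 = 0x0D: mode=DATA_CR remaining=0 emitted=5 chunks_done=0
Byte 9 = 0x0A: mode=SIZE remaining=0 emitted=5 chunks_done=1
Byte 10 = '4': mode=SIZE remaining=0 emitted=5 chunks_done=1
Byte 11 = 0x0D: mode=SIZE_CR remaining=0 emitted=5 chunks_done=1
Byte 12 = 0x0A: mode=DATA remaining=4 emitted=5 chunks_done=1
Byte 13 = '0': mode=DATA remaining=3 emitted=6 chunks_done=1
Byte 14 = '4': mode=DATA remaining=2 emitted=7 chunks_done=1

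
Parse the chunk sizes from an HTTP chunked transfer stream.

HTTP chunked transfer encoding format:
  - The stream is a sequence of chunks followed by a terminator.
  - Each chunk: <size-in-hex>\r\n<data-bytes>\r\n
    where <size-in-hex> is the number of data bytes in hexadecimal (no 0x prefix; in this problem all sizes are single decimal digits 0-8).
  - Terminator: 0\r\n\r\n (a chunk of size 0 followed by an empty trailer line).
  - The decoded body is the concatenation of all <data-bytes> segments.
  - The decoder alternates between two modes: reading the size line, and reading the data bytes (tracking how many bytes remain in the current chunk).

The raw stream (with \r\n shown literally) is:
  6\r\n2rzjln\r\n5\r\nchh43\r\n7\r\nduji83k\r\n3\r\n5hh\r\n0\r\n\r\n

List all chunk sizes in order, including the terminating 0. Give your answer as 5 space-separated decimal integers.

Chunk 1: stream[0..1]='6' size=0x6=6, data at stream[3..9]='2rzjln' -> body[0..6], body so far='2rzjln'
Chunk 2: stream[11..12]='5' size=0x5=5, data at stream[14..19]='chh43' -> body[6..11], body so far='2rzjlnchh43'
Chunk 3: stream[21..22]='7' size=0x7=7, data at stream[24..31]='duji83k' -> body[11..18], body so far='2rzjlnchh43duji83k'
Chunk 4: stream[33..34]='3' size=0x3=3, data at stream[36..39]='5hh' -> body[18..21], body so far='2rzjlnchh43duji83k5hh'
Chunk 5: stream[41..42]='0' size=0 (terminator). Final body='2rzjlnchh43duji83k5hh' (21 bytes)

Answer: 6 5 7 3 0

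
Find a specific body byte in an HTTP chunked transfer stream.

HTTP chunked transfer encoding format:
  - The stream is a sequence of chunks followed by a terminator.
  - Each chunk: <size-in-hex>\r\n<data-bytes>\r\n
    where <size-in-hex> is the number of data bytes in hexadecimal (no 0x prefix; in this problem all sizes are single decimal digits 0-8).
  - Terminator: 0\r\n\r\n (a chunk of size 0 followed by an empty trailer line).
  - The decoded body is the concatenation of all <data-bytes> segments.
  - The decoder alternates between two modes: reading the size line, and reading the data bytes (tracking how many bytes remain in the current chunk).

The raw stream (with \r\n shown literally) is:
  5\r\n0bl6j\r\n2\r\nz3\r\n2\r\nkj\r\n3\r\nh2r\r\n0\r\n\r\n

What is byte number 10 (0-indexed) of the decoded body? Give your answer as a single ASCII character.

Chunk 1: stream[0..1]='5' size=0x5=5, data at stream[3..8]='0bl6j' -> body[0..5], body so far='0bl6j'
Chunk 2: stream[10..11]='2' size=0x2=2, data at stream[13..15]='z3' -> body[5..7], body so far='0bl6jz3'
Chunk 3: stream[17..18]='2' size=0x2=2, data at stream[20..22]='kj' -> body[7..9], body so far='0bl6jz3kj'
Chunk 4: stream[24..25]='3' size=0x3=3, data at stream[27..30]='h2r' -> body[9..12], body so far='0bl6jz3kjh2r'
Chunk 5: stream[32..33]='0' size=0 (terminator). Final body='0bl6jz3kjh2r' (12 bytes)
Body byte 10 = '2'

Answer: 2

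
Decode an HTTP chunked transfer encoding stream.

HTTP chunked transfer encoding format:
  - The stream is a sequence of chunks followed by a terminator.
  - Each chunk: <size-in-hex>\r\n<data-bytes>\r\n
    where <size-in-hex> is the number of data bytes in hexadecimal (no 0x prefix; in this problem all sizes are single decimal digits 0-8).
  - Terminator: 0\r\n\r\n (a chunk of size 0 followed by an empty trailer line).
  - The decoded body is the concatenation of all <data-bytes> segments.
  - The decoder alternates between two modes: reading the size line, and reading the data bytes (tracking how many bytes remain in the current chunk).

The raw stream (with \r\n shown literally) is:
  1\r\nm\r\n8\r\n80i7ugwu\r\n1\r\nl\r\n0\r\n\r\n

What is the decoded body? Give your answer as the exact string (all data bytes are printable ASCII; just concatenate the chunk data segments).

Answer: m80i7ugwul

Derivation:
Chunk 1: stream[0..1]='1' size=0x1=1, data at stream[3..4]='m' -> body[0..1], body so far='m'
Chunk 2: stream[6..7]='8' size=0x8=8, data at stream[9..17]='80i7ugwu' -> body[1..9], body so far='m80i7ugwu'
Chunk 3: stream[19..20]='1' size=0x1=1, data at stream[22..23]='l' -> body[9..10], body so far='m80i7ugwul'
Chunk 4: stream[25..26]='0' size=0 (terminator). Final body='m80i7ugwul' (10 bytes)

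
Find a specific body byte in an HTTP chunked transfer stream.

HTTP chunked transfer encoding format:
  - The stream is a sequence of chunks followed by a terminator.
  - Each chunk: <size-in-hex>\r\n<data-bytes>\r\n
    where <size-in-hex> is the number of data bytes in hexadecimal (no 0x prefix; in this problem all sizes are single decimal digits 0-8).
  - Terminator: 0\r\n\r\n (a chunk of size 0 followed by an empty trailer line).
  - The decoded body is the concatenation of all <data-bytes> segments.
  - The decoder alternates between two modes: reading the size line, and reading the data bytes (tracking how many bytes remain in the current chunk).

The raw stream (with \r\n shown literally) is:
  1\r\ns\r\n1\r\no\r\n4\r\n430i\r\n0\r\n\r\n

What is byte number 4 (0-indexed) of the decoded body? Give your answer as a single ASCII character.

Chunk 1: stream[0..1]='1' size=0x1=1, data at stream[3..4]='s' -> body[0..1], body so far='s'
Chunk 2: stream[6..7]='1' size=0x1=1, data at stream[9..10]='o' -> body[1..2], body so far='so'
Chunk 3: stream[12..13]='4' size=0x4=4, data at stream[15..19]='430i' -> body[2..6], body so far='so430i'
Chunk 4: stream[21..22]='0' size=0 (terminator). Final body='so430i' (6 bytes)
Body byte 4 = '0'

Answer: 0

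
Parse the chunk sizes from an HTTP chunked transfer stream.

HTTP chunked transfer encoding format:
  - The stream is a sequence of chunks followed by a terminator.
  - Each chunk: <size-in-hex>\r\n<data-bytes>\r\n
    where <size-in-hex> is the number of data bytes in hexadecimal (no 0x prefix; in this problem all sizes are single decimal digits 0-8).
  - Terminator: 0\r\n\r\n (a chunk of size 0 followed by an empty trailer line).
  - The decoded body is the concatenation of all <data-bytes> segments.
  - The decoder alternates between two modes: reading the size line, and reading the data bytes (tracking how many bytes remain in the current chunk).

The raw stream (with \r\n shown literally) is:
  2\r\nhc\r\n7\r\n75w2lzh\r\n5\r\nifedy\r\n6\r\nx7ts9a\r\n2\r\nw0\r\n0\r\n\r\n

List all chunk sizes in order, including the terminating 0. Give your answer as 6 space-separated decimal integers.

Answer: 2 7 5 6 2 0

Derivation:
Chunk 1: stream[0..1]='2' size=0x2=2, data at stream[3..5]='hc' -> body[0..2], body so far='hc'
Chunk 2: stream[7..8]='7' size=0x7=7, data at stream[10..17]='75w2lzh' -> body[2..9], body so far='hc75w2lzh'
Chunk 3: stream[19..20]='5' size=0x5=5, data at stream[22..27]='ifedy' -> body[9..14], body so far='hc75w2lzhifedy'
Chunk 4: stream[29..30]='6' size=0x6=6, data at stream[32..38]='x7ts9a' -> body[14..20], body so far='hc75w2lzhifedyx7ts9a'
Chunk 5: stream[40..41]='2' size=0x2=2, data at stream[43..45]='w0' -> body[20..22], body so far='hc75w2lzhifedyx7ts9aw0'
Chunk 6: stream[47..48]='0' size=0 (terminator). Final body='hc75w2lzhifedyx7ts9aw0' (22 bytes)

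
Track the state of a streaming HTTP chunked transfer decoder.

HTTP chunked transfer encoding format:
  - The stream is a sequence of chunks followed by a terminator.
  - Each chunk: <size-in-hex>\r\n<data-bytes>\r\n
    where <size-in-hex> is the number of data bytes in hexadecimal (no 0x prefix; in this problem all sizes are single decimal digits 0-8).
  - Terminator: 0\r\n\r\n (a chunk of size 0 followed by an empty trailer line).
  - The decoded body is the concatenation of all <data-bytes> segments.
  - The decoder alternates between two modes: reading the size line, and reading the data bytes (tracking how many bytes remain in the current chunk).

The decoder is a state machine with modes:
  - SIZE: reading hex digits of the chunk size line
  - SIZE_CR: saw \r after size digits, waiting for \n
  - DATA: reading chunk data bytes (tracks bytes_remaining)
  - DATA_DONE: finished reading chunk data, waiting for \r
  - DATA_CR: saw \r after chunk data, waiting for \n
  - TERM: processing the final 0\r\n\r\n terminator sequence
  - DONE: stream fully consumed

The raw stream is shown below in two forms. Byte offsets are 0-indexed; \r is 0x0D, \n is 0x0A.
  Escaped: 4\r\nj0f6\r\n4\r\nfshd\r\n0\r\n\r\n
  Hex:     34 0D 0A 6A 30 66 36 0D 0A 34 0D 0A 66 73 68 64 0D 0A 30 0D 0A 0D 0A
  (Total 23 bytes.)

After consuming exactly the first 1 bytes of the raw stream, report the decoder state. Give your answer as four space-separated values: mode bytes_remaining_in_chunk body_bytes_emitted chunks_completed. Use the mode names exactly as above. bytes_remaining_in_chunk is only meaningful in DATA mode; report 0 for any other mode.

Byte 0 = '4': mode=SIZE remaining=0 emitted=0 chunks_done=0

Answer: SIZE 0 0 0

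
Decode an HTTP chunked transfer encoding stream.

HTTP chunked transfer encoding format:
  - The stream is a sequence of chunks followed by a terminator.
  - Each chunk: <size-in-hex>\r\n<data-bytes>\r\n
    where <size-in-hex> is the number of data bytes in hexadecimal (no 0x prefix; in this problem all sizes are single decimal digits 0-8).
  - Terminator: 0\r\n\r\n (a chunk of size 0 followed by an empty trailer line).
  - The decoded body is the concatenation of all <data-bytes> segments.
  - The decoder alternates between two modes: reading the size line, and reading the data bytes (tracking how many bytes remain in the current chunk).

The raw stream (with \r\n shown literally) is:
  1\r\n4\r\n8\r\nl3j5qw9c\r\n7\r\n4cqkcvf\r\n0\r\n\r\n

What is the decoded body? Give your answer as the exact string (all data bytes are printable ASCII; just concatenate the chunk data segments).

Chunk 1: stream[0..1]='1' size=0x1=1, data at stream[3..4]='4' -> body[0..1], body so far='4'
Chunk 2: stream[6..7]='8' size=0x8=8, data at stream[9..17]='l3j5qw9c' -> body[1..9], body so far='4l3j5qw9c'
Chunk 3: stream[19..20]='7' size=0x7=7, data at stream[22..29]='4cqkcvf' -> body[9..16], body so far='4l3j5qw9c4cqkcvf'
Chunk 4: stream[31..32]='0' size=0 (terminator). Final body='4l3j5qw9c4cqkcvf' (16 bytes)

Answer: 4l3j5qw9c4cqkcvf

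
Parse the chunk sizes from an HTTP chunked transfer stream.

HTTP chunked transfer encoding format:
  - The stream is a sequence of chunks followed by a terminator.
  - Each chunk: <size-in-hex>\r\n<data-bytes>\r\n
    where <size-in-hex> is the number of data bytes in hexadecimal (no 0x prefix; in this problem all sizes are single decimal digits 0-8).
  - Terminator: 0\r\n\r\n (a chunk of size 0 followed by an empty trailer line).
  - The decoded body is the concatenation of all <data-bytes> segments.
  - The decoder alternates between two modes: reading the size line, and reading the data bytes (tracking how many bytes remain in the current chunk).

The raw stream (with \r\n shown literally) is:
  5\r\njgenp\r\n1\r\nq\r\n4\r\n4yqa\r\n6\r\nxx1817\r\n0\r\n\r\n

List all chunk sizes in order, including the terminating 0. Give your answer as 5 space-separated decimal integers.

Answer: 5 1 4 6 0

Derivation:
Chunk 1: stream[0..1]='5' size=0x5=5, data at stream[3..8]='jgenp' -> body[0..5], body so far='jgenp'
Chunk 2: stream[10..11]='1' size=0x1=1, data at stream[13..14]='q' -> body[5..6], body so far='jgenpq'
Chunk 3: stream[16..17]='4' size=0x4=4, data at stream[19..23]='4yqa' -> body[6..10], body so far='jgenpq4yqa'
Chunk 4: stream[25..26]='6' size=0x6=6, data at stream[28..34]='xx1817' -> body[10..16], body so far='jgenpq4yqaxx1817'
Chunk 5: stream[36..37]='0' size=0 (terminator). Final body='jgenpq4yqaxx1817' (16 bytes)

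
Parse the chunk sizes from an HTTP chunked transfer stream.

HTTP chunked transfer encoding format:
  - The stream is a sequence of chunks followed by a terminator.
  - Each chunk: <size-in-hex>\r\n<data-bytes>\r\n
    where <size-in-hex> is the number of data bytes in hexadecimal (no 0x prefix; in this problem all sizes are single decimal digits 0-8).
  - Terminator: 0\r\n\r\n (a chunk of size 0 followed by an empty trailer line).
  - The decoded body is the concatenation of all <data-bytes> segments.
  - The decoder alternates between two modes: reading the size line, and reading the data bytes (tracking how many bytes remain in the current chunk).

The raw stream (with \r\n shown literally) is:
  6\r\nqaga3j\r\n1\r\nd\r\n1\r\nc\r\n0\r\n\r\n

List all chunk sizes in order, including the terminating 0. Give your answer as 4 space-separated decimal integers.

Chunk 1: stream[0..1]='6' size=0x6=6, data at stream[3..9]='qaga3j' -> body[0..6], body so far='qaga3j'
Chunk 2: stream[11..12]='1' size=0x1=1, data at stream[14..15]='d' -> body[6..7], body so far='qaga3jd'
Chunk 3: stream[17..18]='1' size=0x1=1, data at stream[20..21]='c' -> body[7..8], body so far='qaga3jdc'
Chunk 4: stream[23..24]='0' size=0 (terminator). Final body='qaga3jdc' (8 bytes)

Answer: 6 1 1 0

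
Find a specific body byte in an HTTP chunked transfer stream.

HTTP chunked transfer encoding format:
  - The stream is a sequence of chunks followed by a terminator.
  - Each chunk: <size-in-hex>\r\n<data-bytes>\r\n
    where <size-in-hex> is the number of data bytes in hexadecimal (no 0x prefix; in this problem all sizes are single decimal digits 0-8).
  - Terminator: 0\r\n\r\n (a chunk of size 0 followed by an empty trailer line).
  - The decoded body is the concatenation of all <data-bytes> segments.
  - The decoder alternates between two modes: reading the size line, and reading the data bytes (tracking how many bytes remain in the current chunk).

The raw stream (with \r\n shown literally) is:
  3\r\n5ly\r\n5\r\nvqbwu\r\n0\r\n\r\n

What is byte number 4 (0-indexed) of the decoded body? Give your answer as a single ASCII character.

Chunk 1: stream[0..1]='3' size=0x3=3, data at stream[3..6]='5ly' -> body[0..3], body so far='5ly'
Chunk 2: stream[8..9]='5' size=0x5=5, data at stream[11..16]='vqbwu' -> body[3..8], body so far='5lyvqbwu'
Chunk 3: stream[18..19]='0' size=0 (terminator). Final body='5lyvqbwu' (8 bytes)
Body byte 4 = 'q'

Answer: q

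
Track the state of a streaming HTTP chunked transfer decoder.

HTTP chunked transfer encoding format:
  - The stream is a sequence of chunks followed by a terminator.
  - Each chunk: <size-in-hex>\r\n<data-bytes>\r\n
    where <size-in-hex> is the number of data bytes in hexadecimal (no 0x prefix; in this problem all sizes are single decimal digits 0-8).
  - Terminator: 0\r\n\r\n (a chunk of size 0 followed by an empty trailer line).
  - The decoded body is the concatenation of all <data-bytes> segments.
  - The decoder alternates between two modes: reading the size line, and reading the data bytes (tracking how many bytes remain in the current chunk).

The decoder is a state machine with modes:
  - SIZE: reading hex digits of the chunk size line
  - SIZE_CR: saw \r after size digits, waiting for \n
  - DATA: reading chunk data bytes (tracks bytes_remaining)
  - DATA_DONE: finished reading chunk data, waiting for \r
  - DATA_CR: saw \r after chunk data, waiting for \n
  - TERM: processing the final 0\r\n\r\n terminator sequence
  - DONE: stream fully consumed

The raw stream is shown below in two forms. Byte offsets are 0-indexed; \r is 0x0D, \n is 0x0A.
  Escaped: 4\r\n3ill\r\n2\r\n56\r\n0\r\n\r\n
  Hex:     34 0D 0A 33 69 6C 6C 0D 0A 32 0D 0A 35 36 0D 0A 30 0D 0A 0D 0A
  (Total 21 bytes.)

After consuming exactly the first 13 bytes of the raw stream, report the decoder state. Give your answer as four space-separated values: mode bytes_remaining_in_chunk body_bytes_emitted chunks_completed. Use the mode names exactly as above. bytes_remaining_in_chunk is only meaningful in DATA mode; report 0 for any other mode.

Answer: DATA 1 5 1

Derivation:
Byte 0 = '4': mode=SIZE remaining=0 emitted=0 chunks_done=0
Byte 1 = 0x0D: mode=SIZE_CR remaining=0 emitted=0 chunks_done=0
Byte 2 = 0x0A: mode=DATA remaining=4 emitted=0 chunks_done=0
Byte 3 = '3': mode=DATA remaining=3 emitted=1 chunks_done=0
Byte 4 = 'i': mode=DATA remaining=2 emitted=2 chunks_done=0
Byte 5 = 'l': mode=DATA remaining=1 emitted=3 chunks_done=0
Byte 6 = 'l': mode=DATA_DONE remaining=0 emitted=4 chunks_done=0
Byte 7 = 0x0D: mode=DATA_CR remaining=0 emitted=4 chunks_done=0
Byte 8 = 0x0A: mode=SIZE remaining=0 emitted=4 chunks_done=1
Byte 9 = '2': mode=SIZE remaining=0 emitted=4 chunks_done=1
Byte 10 = 0x0D: mode=SIZE_CR remaining=0 emitted=4 chunks_done=1
Byte 11 = 0x0A: mode=DATA remaining=2 emitted=4 chunks_done=1
Byte 12 = '5': mode=DATA remaining=1 emitted=5 chunks_done=1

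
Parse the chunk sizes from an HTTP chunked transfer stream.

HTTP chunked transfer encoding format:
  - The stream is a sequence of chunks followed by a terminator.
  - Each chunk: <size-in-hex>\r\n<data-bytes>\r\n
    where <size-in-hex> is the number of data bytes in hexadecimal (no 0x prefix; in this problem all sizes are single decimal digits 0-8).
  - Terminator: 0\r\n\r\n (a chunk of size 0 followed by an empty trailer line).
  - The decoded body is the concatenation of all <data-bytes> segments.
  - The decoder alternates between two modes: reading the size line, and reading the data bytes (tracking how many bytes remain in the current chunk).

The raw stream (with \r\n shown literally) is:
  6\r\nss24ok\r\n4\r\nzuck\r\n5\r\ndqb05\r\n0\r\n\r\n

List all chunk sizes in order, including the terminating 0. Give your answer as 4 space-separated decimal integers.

Chunk 1: stream[0..1]='6' size=0x6=6, data at stream[3..9]='ss24ok' -> body[0..6], body so far='ss24ok'
Chunk 2: stream[11..12]='4' size=0x4=4, data at stream[14..18]='zuck' -> body[6..10], body so far='ss24okzuck'
Chunk 3: stream[20..21]='5' size=0x5=5, data at stream[23..28]='dqb05' -> body[10..15], body so far='ss24okzuckdqb05'
Chunk 4: stream[30..31]='0' size=0 (terminator). Final body='ss24okzuckdqb05' (15 bytes)

Answer: 6 4 5 0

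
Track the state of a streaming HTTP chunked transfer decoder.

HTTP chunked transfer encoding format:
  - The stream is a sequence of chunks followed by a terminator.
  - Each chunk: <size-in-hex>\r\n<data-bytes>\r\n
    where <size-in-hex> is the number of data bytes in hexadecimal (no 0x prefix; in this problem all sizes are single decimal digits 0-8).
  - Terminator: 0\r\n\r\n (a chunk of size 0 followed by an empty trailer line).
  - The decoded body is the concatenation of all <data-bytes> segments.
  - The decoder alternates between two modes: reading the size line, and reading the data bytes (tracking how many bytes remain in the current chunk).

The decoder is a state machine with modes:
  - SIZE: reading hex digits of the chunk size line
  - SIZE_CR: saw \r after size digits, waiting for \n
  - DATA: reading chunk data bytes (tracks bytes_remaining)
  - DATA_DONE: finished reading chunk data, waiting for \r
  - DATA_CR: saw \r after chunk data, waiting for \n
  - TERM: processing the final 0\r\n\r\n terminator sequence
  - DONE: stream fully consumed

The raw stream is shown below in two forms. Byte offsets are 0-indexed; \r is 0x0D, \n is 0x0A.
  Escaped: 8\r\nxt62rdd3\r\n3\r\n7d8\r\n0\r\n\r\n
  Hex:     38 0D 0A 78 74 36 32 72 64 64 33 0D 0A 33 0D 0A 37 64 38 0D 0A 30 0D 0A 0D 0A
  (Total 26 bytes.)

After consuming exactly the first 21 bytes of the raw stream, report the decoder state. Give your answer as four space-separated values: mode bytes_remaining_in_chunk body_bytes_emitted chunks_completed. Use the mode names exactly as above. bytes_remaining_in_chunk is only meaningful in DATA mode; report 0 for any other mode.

Byte 0 = '8': mode=SIZE remaining=0 emitted=0 chunks_done=0
Byte 1 = 0x0D: mode=SIZE_CR remaining=0 emitted=0 chunks_done=0
Byte 2 = 0x0A: mode=DATA remaining=8 emitted=0 chunks_done=0
Byte 3 = 'x': mode=DATA remaining=7 emitted=1 chunks_done=0
Byte 4 = 't': mode=DATA remaining=6 emitted=2 chunks_done=0
Byte 5 = '6': mode=DATA remaining=5 emitted=3 chunks_done=0
Byte 6 = '2': mode=DATA remaining=4 emitted=4 chunks_done=0
Byte 7 = 'r': mode=DATA remaining=3 emitted=5 chunks_done=0
Byte 8 = 'd': mode=DATA remaining=2 emitted=6 chunks_done=0
Byte 9 = 'd': mode=DATA remaining=1 emitted=7 chunks_done=0
Byte 10 = '3': mode=DATA_DONE remaining=0 emitted=8 chunks_done=0
Byte 11 = 0x0D: mode=DATA_CR remaining=0 emitted=8 chunks_done=0
Byte 12 = 0x0A: mode=SIZE remaining=0 emitted=8 chunks_done=1
Byte 13 = '3': mode=SIZE remaining=0 emitted=8 chunks_done=1
Byte 14 = 0x0D: mode=SIZE_CR remaining=0 emitted=8 chunks_done=1
Byte 15 = 0x0A: mode=DATA remaining=3 emitted=8 chunks_done=1
Byte 16 = '7': mode=DATA remaining=2 emitted=9 chunks_done=1
Byte 17 = 'd': mode=DATA remaining=1 emitted=10 chunks_done=1
Byte 18 = '8': mode=DATA_DONE remaining=0 emitted=11 chunks_done=1
Byte 19 = 0x0D: mode=DATA_CR remaining=0 emitted=11 chunks_done=1
Byte 20 = 0x0A: mode=SIZE remaining=0 emitted=11 chunks_done=2

Answer: SIZE 0 11 2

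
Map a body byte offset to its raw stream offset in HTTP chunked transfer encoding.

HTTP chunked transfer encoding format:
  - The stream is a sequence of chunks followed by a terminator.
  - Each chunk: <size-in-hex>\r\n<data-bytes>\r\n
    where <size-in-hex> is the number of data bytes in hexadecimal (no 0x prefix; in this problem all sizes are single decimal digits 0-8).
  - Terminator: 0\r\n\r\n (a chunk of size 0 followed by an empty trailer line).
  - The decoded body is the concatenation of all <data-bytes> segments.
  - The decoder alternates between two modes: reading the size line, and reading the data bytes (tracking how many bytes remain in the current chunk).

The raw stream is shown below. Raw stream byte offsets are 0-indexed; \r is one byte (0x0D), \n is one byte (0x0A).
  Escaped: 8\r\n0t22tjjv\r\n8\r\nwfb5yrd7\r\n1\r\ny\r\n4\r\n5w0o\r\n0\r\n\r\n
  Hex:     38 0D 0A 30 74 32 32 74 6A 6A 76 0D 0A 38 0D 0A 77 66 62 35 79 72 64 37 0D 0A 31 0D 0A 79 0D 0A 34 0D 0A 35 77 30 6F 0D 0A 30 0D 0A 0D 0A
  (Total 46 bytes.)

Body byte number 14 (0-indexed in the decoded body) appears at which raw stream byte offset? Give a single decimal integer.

Chunk 1: stream[0..1]='8' size=0x8=8, data at stream[3..11]='0t22tjjv' -> body[0..8], body so far='0t22tjjv'
Chunk 2: stream[13..14]='8' size=0x8=8, data at stream[16..24]='wfb5yrd7' -> body[8..16], body so far='0t22tjjvwfb5yrd7'
Chunk 3: stream[26..27]='1' size=0x1=1, data at stream[29..30]='y' -> body[16..17], body so far='0t22tjjvwfb5yrd7y'
Chunk 4: stream[32..33]='4' size=0x4=4, data at stream[35..39]='5w0o' -> body[17..21], body so far='0t22tjjvwfb5yrd7y5w0o'
Chunk 5: stream[41..42]='0' size=0 (terminator). Final body='0t22tjjvwfb5yrd7y5w0o' (21 bytes)
Body byte 14 at stream offset 22

Answer: 22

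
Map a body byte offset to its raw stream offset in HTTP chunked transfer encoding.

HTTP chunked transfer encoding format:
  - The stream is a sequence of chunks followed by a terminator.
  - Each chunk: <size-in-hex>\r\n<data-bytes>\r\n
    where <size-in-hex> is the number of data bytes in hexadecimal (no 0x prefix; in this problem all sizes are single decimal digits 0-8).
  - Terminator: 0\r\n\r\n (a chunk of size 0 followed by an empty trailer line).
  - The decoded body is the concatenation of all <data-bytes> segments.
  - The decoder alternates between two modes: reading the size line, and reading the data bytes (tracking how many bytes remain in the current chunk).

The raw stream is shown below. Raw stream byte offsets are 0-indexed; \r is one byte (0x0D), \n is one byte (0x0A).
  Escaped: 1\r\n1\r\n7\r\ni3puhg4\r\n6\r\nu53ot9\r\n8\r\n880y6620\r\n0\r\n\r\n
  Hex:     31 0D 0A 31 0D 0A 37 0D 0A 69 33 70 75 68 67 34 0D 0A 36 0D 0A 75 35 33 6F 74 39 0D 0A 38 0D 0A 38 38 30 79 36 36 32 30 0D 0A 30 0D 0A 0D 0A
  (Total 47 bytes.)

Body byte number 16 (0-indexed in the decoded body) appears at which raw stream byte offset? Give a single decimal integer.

Answer: 34

Derivation:
Chunk 1: stream[0..1]='1' size=0x1=1, data at stream[3..4]='1' -> body[0..1], body so far='1'
Chunk 2: stream[6..7]='7' size=0x7=7, data at stream[9..16]='i3puhg4' -> body[1..8], body so far='1i3puhg4'
Chunk 3: stream[18..19]='6' size=0x6=6, data at stream[21..27]='u53ot9' -> body[8..14], body so far='1i3puhg4u53ot9'
Chunk 4: stream[29..30]='8' size=0x8=8, data at stream[32..40]='880y6620' -> body[14..22], body so far='1i3puhg4u53ot9880y6620'
Chunk 5: stream[42..43]='0' size=0 (terminator). Final body='1i3puhg4u53ot9880y6620' (22 bytes)
Body byte 16 at stream offset 34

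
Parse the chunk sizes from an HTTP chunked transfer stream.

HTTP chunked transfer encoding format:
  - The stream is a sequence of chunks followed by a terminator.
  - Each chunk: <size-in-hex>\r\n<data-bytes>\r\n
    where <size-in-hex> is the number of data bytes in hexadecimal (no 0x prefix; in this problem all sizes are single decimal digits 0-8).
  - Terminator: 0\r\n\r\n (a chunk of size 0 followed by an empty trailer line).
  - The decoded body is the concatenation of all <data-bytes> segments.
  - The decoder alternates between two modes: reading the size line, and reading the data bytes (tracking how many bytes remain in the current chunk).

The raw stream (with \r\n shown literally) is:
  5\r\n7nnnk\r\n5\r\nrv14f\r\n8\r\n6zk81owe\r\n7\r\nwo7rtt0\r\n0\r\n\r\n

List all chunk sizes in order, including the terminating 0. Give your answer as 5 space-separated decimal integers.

Chunk 1: stream[0..1]='5' size=0x5=5, data at stream[3..8]='7nnnk' -> body[0..5], body so far='7nnnk'
Chunk 2: stream[10..11]='5' size=0x5=5, data at stream[13..18]='rv14f' -> body[5..10], body so far='7nnnkrv14f'
Chunk 3: stream[20..21]='8' size=0x8=8, data at stream[23..31]='6zk81owe' -> body[10..18], body so far='7nnnkrv14f6zk81owe'
Chunk 4: stream[33..34]='7' size=0x7=7, data at stream[36..43]='wo7rtt0' -> body[18..25], body so far='7nnnkrv14f6zk81owewo7rtt0'
Chunk 5: stream[45..46]='0' size=0 (terminator). Final body='7nnnkrv14f6zk81owewo7rtt0' (25 bytes)

Answer: 5 5 8 7 0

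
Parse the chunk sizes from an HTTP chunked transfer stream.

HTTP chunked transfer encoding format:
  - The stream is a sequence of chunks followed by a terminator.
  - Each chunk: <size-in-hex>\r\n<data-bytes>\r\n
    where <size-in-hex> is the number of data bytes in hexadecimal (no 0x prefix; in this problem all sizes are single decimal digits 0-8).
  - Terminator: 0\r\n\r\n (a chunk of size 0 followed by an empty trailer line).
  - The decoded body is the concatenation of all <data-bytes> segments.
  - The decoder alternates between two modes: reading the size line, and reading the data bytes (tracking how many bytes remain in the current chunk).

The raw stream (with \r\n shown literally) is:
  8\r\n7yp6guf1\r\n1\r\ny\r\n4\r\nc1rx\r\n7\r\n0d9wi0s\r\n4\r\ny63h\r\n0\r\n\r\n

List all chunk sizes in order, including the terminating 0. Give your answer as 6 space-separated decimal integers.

Answer: 8 1 4 7 4 0

Derivation:
Chunk 1: stream[0..1]='8' size=0x8=8, data at stream[3..11]='7yp6guf1' -> body[0..8], body so far='7yp6guf1'
Chunk 2: stream[13..14]='1' size=0x1=1, data at stream[16..17]='y' -> body[8..9], body so far='7yp6guf1y'
Chunk 3: stream[19..20]='4' size=0x4=4, data at stream[22..26]='c1rx' -> body[9..13], body so far='7yp6guf1yc1rx'
Chunk 4: stream[28..29]='7' size=0x7=7, data at stream[31..38]='0d9wi0s' -> body[13..20], body so far='7yp6guf1yc1rx0d9wi0s'
Chunk 5: stream[40..41]='4' size=0x4=4, data at stream[43..47]='y63h' -> body[20..24], body so far='7yp6guf1yc1rx0d9wi0sy63h'
Chunk 6: stream[49..50]='0' size=0 (terminator). Final body='7yp6guf1yc1rx0d9wi0sy63h' (24 bytes)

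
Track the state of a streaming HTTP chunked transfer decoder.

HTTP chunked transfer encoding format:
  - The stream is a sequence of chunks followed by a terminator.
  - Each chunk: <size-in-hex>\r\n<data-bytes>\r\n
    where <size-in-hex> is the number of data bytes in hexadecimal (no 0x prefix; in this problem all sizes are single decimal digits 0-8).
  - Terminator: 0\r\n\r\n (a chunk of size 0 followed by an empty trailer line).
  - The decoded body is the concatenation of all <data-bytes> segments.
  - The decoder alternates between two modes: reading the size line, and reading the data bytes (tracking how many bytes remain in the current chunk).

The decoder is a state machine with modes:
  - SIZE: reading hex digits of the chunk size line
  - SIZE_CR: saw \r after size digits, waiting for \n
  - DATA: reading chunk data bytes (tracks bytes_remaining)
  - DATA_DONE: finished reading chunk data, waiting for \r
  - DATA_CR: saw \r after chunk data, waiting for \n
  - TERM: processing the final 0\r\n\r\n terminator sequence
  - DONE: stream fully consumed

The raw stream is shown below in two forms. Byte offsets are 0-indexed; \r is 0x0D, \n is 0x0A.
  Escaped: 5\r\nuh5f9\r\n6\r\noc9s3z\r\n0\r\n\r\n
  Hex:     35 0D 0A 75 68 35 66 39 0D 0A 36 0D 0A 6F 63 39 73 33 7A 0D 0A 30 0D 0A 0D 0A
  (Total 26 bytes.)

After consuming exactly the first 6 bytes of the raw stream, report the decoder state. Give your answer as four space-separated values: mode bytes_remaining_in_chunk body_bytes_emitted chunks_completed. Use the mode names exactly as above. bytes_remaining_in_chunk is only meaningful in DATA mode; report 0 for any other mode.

Answer: DATA 2 3 0

Derivation:
Byte 0 = '5': mode=SIZE remaining=0 emitted=0 chunks_done=0
Byte 1 = 0x0D: mode=SIZE_CR remaining=0 emitted=0 chunks_done=0
Byte 2 = 0x0A: mode=DATA remaining=5 emitted=0 chunks_done=0
Byte 3 = 'u': mode=DATA remaining=4 emitted=1 chunks_done=0
Byte 4 = 'h': mode=DATA remaining=3 emitted=2 chunks_done=0
Byte 5 = '5': mode=DATA remaining=2 emitted=3 chunks_done=0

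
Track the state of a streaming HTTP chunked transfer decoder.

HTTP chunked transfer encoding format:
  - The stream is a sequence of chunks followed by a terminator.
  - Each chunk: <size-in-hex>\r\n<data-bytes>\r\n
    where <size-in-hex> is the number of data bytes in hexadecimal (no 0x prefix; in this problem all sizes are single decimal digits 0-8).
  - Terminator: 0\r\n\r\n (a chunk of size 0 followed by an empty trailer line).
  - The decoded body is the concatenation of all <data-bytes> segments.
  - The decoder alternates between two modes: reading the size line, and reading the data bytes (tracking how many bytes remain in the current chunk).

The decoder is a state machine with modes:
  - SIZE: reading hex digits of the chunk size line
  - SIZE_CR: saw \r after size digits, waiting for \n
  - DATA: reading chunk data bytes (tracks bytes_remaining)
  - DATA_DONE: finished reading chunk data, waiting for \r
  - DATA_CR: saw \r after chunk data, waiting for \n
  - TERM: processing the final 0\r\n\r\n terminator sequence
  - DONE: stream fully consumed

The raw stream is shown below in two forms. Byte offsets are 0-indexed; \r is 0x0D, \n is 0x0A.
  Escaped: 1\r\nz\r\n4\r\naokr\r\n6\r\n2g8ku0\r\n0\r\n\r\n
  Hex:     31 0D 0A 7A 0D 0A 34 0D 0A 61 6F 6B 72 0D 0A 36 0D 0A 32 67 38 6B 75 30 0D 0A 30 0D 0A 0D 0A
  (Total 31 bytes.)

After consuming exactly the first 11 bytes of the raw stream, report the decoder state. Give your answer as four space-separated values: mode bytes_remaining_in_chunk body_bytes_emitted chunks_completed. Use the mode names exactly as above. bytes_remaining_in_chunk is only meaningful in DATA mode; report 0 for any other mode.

Answer: DATA 2 3 1

Derivation:
Byte 0 = '1': mode=SIZE remaining=0 emitted=0 chunks_done=0
Byte 1 = 0x0D: mode=SIZE_CR remaining=0 emitted=0 chunks_done=0
Byte 2 = 0x0A: mode=DATA remaining=1 emitted=0 chunks_done=0
Byte 3 = 'z': mode=DATA_DONE remaining=0 emitted=1 chunks_done=0
Byte 4 = 0x0D: mode=DATA_CR remaining=0 emitted=1 chunks_done=0
Byte 5 = 0x0A: mode=SIZE remaining=0 emitted=1 chunks_done=1
Byte 6 = '4': mode=SIZE remaining=0 emitted=1 chunks_done=1
Byte 7 = 0x0D: mode=SIZE_CR remaining=0 emitted=1 chunks_done=1
Byte 8 = 0x0A: mode=DATA remaining=4 emitted=1 chunks_done=1
Byte 9 = 'a': mode=DATA remaining=3 emitted=2 chunks_done=1
Byte 10 = 'o': mode=DATA remaining=2 emitted=3 chunks_done=1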